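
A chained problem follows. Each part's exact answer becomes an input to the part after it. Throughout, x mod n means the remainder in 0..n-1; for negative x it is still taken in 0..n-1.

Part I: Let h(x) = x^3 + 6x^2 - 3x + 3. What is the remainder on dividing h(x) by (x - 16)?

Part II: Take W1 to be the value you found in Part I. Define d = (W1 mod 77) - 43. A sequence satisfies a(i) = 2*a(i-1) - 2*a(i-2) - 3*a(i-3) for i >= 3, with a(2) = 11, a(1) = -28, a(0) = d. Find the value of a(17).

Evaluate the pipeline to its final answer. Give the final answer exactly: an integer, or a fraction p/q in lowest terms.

-379993

Part I: remainder = value at the root: 1*(16)^3 + 6*(16)^2 - 3*(16)^1 + 3 = (4096) + (1536) + (-48) + (3) = 5587; answer 5587
Part II: W1 = 5587; d = 0; a(3) = 2*(11) - 2*(-28) - 3*(0) = 78; iterating: a(3)=78, a(4)=218, a(5)=247, a(6)=-176, a(7)=-1500, a(8)=-3389, a(9)=-3250, a(10)=4778, a(11)=26223, a(12)=52640, a(13)=38500, a(14)=-106949, a(15)=-448818, a(16)=-799238, a(17)=-379993; answer -379993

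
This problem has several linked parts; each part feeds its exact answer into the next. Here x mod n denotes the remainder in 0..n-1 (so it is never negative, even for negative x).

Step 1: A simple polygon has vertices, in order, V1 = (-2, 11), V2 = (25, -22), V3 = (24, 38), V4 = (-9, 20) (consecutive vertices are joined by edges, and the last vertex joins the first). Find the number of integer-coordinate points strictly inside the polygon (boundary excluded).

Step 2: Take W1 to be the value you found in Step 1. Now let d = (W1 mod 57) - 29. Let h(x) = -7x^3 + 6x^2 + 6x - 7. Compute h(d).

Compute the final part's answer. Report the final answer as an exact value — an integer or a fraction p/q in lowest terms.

-335

Step 1: cross terms: (-2*-22 - 25*11)=-231, (25*38 - 24*-22)=1478, (24*20 - -9*38)=822, (-9*11 - -2*20)=-59; twice the area = |2010| = 2010; area = 1005; boundary points = 3 + 1 + 3 + 1 = 8; strictly interior points = area - boundary/2 + 1 = 1002; answer 1002
Step 2: W1 = 1002; d = 4; -7*(4)^3 + 6*(4)^2 + 6*(4)^1 - 7 = (-448) + (96) + (24) + (-7) = -335; answer -335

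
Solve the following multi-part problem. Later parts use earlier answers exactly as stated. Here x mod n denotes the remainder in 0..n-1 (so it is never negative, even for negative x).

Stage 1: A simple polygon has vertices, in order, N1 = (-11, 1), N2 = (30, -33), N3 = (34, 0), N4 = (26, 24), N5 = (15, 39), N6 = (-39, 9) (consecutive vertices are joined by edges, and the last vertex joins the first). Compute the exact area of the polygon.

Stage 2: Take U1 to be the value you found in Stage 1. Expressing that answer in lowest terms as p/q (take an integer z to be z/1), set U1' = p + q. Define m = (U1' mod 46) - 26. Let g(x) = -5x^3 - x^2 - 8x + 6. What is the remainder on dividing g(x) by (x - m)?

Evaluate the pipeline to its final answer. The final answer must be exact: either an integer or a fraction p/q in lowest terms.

-24984

Stage 1: cross terms: (-11*-33 - 30*1)=333, (30*0 - 34*-33)=1122, (34*24 - 26*0)=816, (26*39 - 15*24)=654, (15*9 - -39*39)=1656, (-39*1 - -11*9)=60; twice the area = |4641| = 4641; area = 4641/2; answer 4641/2
Stage 2: U1 = 4641/2; threaded value p + q = 4643; m = 17; remainder = value at the root: -5*(17)^3 - 1*(17)^2 - 8*(17)^1 + 6 = (-24565) + (-289) + (-136) + (6) = -24984; answer -24984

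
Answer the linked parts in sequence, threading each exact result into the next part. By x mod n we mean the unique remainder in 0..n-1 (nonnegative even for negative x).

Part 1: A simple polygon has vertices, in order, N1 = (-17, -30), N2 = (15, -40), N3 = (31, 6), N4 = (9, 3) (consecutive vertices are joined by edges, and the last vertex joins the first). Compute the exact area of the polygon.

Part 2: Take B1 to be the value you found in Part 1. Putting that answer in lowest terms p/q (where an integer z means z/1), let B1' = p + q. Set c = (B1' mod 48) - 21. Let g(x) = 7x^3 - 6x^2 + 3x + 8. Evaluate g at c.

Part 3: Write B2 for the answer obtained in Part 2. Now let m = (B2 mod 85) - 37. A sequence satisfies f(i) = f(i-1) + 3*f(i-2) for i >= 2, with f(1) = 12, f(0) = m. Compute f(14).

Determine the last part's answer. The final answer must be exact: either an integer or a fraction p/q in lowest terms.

Part 1: cross terms: (-17*-40 - 15*-30)=1130, (15*6 - 31*-40)=1330, (31*3 - 9*6)=39, (9*-30 - -17*3)=-219; twice the area = |2280| = 2280; area = 1140; answer 1140
Part 2: B1 = 1140; threaded value p + q = 1141; c = 16; 7*(16)^3 - 6*(16)^2 + 3*(16)^1 + 8 = (28672) + (-1536) + (48) + (8) = 27192; answer 27192
Part 3: B2 = 27192; m = 40; f(2) = 1*(12) + 3*(40) = 132; iterating: f(2)=132, f(3)=168, f(4)=564, f(5)=1068, f(6)=2760, f(7)=5964, f(8)=14244, f(9)=32136, f(10)=74868, f(11)=171276, f(12)=395880, f(13)=909708, f(14)=2097348; answer 2097348

2097348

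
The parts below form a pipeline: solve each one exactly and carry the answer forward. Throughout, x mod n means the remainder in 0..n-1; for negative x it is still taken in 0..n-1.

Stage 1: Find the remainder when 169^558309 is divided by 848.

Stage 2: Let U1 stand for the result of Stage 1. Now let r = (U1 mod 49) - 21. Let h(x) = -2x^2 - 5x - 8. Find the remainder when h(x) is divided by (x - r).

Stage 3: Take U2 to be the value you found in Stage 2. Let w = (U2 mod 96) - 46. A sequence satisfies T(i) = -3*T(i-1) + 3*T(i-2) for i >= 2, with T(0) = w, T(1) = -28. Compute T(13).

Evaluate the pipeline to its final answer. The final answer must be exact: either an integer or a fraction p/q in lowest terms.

Stage 1: squarings mod 848: 169^1=169, 169^2=577, 169^4=513, 169^8=289, 169^16=417, 169^32=49, 169^64=705, 169^128=97, 169^256=81, 169^512=625, 169^1024=545, 169^2048=225, 169^4096=593, 169^8192=577, 169^16384=513, 169^32768=289, 169^65536=417, 169^131072=49, 169^262144=705, 169^524288=97; 169^558309 = 169^1 * 169^4 * 169^32 * 169^64 * 169^128 * 169^1024 * 169^32768 * 169^524288 = 521 (mod 848); answer 521
Stage 2: U1 = 521; r = 10; remainder = value at the root: -2*(10)^2 - 5*(10)^1 - 8 = (-200) + (-50) + (-8) = -258; answer -258
Stage 3: U2 = -258; w = -16; T(2) = -3*(-28) + 3*(-16) = 36; iterating: T(2)=36, T(3)=-192, T(4)=684, T(5)=-2628, T(6)=9936, T(7)=-37692, T(8)=142884, T(9)=-541728, T(10)=2053836, T(11)=-7786692, T(12)=29521584, T(13)=-111924828; answer -111924828

-111924828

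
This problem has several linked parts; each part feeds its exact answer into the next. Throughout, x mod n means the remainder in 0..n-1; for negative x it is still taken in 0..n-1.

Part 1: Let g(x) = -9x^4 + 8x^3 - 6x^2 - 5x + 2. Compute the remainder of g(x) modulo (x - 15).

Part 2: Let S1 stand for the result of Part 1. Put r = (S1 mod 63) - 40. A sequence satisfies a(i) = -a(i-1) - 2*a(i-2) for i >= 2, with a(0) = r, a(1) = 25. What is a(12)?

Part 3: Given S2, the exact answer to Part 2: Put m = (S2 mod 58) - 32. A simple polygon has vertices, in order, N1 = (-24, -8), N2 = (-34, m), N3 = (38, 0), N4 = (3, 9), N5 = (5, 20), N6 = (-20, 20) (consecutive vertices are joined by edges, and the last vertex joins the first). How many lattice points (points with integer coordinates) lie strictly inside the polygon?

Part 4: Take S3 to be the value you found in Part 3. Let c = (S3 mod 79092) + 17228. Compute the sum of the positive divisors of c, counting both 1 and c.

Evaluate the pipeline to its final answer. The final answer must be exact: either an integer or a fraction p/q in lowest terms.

18290

Part 1: remainder = value at the root: -9*(15)^4 + 8*(15)^3 - 6*(15)^2 - 5*(15)^1 + 2 = (-455625) + (27000) + (-1350) + (-75) + (2) = -430048; answer -430048
Part 2: S1 = -430048; r = 13; a(2) = -1*(25) - 2*(13) = -51; iterating: a(2)=-51, a(3)=1, a(4)=101, a(5)=-103, a(6)=-99, a(7)=305, a(8)=-107, a(9)=-503, a(10)=717, a(11)=289, a(12)=-1723; answer -1723
Part 3: S2 = -1723; m = -15; cross terms: (-24*-15 - -34*-8)=88, (-34*0 - 38*-15)=570, (38*9 - 3*0)=342, (3*20 - 5*9)=15, (5*20 - -20*20)=500, (-20*-8 - -24*20)=640; twice the area = |2155| = 2155; area = 2155/2; boundary points = 1 + 3 + 1 + 1 + 25 + 4 = 35; strictly interior points = area - boundary/2 + 1 = 1061; answer 1061
Part 4: S3 = 1061; c = 18289; 18289 is prime, so its only divisors are 1 and 18289; sigma = 1 + 18289 = 18290; answer 18290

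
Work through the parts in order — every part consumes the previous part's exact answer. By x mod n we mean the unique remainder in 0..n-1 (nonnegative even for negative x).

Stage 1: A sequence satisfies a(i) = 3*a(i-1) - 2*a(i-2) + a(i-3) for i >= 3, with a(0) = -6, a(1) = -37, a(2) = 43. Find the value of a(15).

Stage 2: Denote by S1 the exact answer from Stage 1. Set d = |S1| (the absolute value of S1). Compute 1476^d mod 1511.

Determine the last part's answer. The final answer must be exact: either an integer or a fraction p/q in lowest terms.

846

Stage 1: a(3) = 3*(43) - 2*(-37) + 1*(-6) = 197; iterating: a(3)=197, a(4)=468, a(5)=1053, a(6)=2420, a(7)=5622, a(8)=13079, a(9)=30413, a(10)=70703, a(11)=164362, a(12)=382093, a(13)=888258, a(14)=2064950, a(15)=4800427; answer 4800427
Stage 2: S1 = 4800427; d = 4800427; squarings mod 1511: 1476^1=1476, 1476^2=1225, 1476^4=202, 1476^8=7, 1476^16=49, 1476^32=890, 1476^64=336, 1476^128=1082, 1476^256=1210, 1476^512=1452, 1476^1024=459, 1476^2048=652, 1476^4096=513, 1476^8192=255, 1476^16384=52, 1476^32768=1193, 1476^65536=1398, 1476^131072=681, 1476^262144=1395, 1476^524288=1368, 1476^1048576=806, 1476^2097152=1417, 1476^4194304=1281; 1476^4800427 = 1476^1 * 1476^2 * 1476^8 * 1476^32 * 1476^128 * 1476^256 * 1476^512 * 1476^1024 * 1476^2048 * 1476^4096 * 1476^8192 * 1476^65536 * 1476^524288 * 1476^4194304 = 846 (mod 1511); answer 846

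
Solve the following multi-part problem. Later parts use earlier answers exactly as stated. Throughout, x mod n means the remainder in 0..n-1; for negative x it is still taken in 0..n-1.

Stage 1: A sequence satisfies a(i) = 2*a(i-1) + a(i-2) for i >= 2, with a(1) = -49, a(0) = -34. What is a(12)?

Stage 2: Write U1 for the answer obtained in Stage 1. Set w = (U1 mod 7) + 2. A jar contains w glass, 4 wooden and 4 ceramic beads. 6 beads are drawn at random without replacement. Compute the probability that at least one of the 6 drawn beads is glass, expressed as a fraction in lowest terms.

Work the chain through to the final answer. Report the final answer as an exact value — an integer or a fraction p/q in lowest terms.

Stage 1: a(2) = 2*(-49) + 1*(-34) = -132; iterating: a(2)=-132, a(3)=-313, a(4)=-758, a(5)=-1829, a(6)=-4416, a(7)=-10661, a(8)=-25738, a(9)=-62137, a(10)=-150012, a(11)=-362161, a(12)=-874334; answer -874334
Stage 2: U1 = -874334; w = 3; total draws C(11,6) = 462; complement C(8,6) = 28; favorable 462 - 28 = 434; P = 31/33; answer 31/33

31/33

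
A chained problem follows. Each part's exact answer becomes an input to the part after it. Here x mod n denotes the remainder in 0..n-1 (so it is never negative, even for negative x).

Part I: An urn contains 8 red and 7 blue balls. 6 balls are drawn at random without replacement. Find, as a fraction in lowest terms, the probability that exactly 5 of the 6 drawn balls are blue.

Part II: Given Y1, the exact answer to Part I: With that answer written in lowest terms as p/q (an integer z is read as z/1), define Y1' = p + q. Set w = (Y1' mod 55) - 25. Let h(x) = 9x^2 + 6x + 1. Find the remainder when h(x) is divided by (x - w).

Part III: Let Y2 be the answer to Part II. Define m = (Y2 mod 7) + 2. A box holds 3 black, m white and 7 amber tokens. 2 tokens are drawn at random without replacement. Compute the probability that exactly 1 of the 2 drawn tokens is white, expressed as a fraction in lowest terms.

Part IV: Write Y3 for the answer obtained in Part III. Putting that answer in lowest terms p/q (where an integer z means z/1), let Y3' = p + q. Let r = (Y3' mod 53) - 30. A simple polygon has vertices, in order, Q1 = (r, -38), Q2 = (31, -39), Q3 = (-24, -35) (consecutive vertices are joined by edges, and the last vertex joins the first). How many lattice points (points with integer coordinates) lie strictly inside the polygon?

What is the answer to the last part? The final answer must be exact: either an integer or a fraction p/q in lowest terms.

Part I: total draws C(15,6) = 5005; favorable C(7,5)*C(8,1) = 168; P = 24/715; answer 24/715
Part II: Y1 = 24/715; threaded value p + q = 739; w = -1; remainder = value at the root: 9*(-1)^2 + 6*(-1)^1 + 1 = (9) + (-6) + (1) = 4; answer 4
Part III: Y2 = 4; m = 6; total draws C(16,2) = 120; favorable C(6,1)*C(10,1) = 60; P = 1/2; answer 1/2
Part IV: Y3 = 1/2; threaded value p + q = 3; r = -27; cross terms: (-27*-39 - 31*-38)=2231, (31*-35 - -24*-39)=-2021, (-24*-38 - -27*-35)=-33; twice the area = |177| = 177; area = 177/2; boundary points = 1 + 1 + 3 = 5; strictly interior points = area - boundary/2 + 1 = 87; answer 87

87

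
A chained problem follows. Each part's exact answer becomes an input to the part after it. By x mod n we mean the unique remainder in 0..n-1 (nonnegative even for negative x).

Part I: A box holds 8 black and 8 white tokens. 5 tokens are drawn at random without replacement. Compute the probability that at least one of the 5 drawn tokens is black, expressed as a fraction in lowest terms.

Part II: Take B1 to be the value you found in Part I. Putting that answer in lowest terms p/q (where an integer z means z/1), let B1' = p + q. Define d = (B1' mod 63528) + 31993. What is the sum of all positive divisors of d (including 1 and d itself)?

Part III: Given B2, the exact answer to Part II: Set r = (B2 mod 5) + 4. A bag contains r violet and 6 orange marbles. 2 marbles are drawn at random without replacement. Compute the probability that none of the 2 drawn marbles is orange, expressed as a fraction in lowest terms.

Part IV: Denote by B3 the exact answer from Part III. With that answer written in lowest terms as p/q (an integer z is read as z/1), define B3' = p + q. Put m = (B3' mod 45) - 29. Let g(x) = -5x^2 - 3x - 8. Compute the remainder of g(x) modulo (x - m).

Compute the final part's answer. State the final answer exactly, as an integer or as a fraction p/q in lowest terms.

Part I: total draws C(16,5) = 4368; complement C(8,5) = 56; favorable 4368 - 56 = 4312; P = 77/78; answer 77/78
Part II: B1 = 77/78; threaded value p + q = 155; d = 32148; 32148 = 2^2 * 3^2 * 19 * 47; sigma = (1 + 2 + 4) * (1 + 3 + 9) * (1 + 19) * (1 + 47) = 7 * 13 * 20 * 48 = 87360; answer 87360
Part III: B2 = 87360; r = 4; total draws C(10,2) = 45; favorable C(4,2) = 6; P = 2/15; answer 2/15
Part IV: B3 = 2/15; threaded value p + q = 17; m = -12; remainder = value at the root: -5*(-12)^2 - 3*(-12)^1 - 8 = (-720) + (36) + (-8) = -692; answer -692

-692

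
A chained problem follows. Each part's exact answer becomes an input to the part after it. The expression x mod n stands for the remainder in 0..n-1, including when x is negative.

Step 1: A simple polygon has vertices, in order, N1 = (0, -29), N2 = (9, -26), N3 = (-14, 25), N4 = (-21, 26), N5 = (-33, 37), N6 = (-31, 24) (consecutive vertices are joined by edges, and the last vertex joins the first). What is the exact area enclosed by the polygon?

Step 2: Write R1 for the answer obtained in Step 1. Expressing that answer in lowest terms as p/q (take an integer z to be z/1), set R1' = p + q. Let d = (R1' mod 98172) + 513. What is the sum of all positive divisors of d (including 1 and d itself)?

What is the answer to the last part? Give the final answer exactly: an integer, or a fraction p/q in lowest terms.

2280

Step 1: cross terms: (0*-26 - 9*-29)=261, (9*25 - -14*-26)=-139, (-14*26 - -21*25)=161, (-21*37 - -33*26)=81, (-33*24 - -31*37)=355, (-31*-29 - 0*24)=899; twice the area = |1618| = 1618; area = 809; answer 809
Step 2: R1 = 809; threaded value p + q = 810; d = 1323; 1323 = 3^3 * 7^2; sigma = (1 + 3 + 9 + 27) * (1 + 7 + 49) = 40 * 57 = 2280; answer 2280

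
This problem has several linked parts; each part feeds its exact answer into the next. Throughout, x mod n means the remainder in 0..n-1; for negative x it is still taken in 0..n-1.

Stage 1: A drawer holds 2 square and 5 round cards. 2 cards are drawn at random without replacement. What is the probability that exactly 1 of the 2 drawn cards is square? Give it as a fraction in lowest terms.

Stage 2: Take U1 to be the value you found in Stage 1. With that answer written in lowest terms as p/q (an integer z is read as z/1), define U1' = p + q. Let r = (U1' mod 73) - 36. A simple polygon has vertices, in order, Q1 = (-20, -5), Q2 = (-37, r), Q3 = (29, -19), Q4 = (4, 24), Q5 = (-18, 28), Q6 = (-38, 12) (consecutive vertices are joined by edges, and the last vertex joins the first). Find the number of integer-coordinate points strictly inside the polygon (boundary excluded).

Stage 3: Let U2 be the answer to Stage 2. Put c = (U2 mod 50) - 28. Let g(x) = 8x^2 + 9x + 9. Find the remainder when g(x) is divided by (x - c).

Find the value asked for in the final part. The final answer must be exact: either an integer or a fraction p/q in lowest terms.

Stage 1: total draws C(7,2) = 21; favorable C(2,1)*C(5,1) = 10; P = 10/21; answer 10/21
Stage 2: U1 = 10/21; threaded value p + q = 31; r = -5; cross terms: (-20*-5 - -37*-5)=-85, (-37*-19 - 29*-5)=848, (29*24 - 4*-19)=772, (4*28 - -18*24)=544, (-18*12 - -38*28)=848, (-38*-5 - -20*12)=430; twice the area = |3357| = 3357; area = 3357/2; boundary points = 17 + 2 + 1 + 2 + 4 + 1 = 27; strictly interior points = area - boundary/2 + 1 = 1666; answer 1666
Stage 3: U2 = 1666; c = -12; remainder = value at the root: 8*(-12)^2 + 9*(-12)^1 + 9 = (1152) + (-108) + (9) = 1053; answer 1053

1053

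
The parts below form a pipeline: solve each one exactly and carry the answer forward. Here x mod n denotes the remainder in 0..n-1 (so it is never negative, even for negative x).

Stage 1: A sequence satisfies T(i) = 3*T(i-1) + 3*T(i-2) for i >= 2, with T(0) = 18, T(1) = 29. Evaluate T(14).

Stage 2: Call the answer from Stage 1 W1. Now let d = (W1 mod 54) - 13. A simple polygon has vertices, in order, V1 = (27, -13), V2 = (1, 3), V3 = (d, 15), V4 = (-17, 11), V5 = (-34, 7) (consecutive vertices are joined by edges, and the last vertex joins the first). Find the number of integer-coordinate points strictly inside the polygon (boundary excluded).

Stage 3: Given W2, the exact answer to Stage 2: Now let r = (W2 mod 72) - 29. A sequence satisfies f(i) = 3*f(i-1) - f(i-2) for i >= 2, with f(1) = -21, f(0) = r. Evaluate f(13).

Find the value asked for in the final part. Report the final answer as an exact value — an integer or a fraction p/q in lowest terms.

Stage 1: T(2) = 3*(29) + 3*(18) = 141; iterating: T(2)=141, T(3)=510, T(4)=1953, T(5)=7389, T(6)=28026, T(7)=106245, T(8)=402813, T(9)=1527174, T(10)=5789961, T(11)=21951405, T(12)=83224098, T(13)=315526509, T(14)=1196251821; answer 1196251821
Stage 2: W1 = 1196251821; d = 14; cross terms: (27*3 - 1*-13)=94, (1*15 - 14*3)=-27, (14*11 - -17*15)=409, (-17*7 - -34*11)=255, (-34*-13 - 27*7)=253; twice the area = |984| = 984; area = 492; boundary points = 2 + 1 + 1 + 1 + 1 = 6; strictly interior points = area - boundary/2 + 1 = 490; answer 490
Stage 3: W2 = 490; r = 29; f(2) = 3*(-21) - 1*(29) = -92; iterating: f(2)=-92, f(3)=-255, f(4)=-673, f(5)=-1764, f(6)=-4619, f(7)=-12093, f(8)=-31660, f(9)=-82887, f(10)=-217001, f(11)=-568116, f(12)=-1487347, f(13)=-3893925; answer -3893925

-3893925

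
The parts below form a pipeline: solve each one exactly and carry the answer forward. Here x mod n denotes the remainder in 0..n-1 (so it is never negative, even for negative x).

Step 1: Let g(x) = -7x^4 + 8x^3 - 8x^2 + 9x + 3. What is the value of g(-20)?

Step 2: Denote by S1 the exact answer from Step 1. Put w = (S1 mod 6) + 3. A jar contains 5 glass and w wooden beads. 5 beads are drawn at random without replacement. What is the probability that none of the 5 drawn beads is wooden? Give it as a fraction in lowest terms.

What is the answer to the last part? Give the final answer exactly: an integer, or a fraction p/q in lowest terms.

Step 1: -7*(-20)^4 + 8*(-20)^3 - 8*(-20)^2 + 9*(-20)^1 + 3 = (-1120000) + (-64000) + (-3200) + (-180) + (3) = -1187377; answer -1187377
Step 2: S1 = -1187377; w = 8; total draws C(13,5) = 1287; favorable C(5,5) = 1; P = 1/1287; answer 1/1287

1/1287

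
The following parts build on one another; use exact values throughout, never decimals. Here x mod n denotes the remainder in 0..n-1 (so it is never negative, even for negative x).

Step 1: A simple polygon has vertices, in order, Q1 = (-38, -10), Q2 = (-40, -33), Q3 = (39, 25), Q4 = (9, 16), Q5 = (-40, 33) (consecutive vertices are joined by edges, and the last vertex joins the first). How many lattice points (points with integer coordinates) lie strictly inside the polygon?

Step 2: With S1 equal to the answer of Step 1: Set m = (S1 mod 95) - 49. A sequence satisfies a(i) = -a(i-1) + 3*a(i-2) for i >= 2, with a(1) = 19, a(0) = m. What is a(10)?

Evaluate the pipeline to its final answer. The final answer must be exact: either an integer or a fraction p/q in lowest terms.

6935

Step 1: cross terms: (-38*-33 - -40*-10)=854, (-40*25 - 39*-33)=287, (39*16 - 9*25)=399, (9*33 - -40*16)=937, (-40*-10 - -38*33)=1654; twice the area = |4131| = 4131; area = 4131/2; boundary points = 1 + 1 + 3 + 1 + 1 = 7; strictly interior points = area - boundary/2 + 1 = 2063; answer 2063
Step 2: S1 = 2063; m = 19; a(2) = -1*(19) + 3*(19) = 38; iterating: a(2)=38, a(3)=19, a(4)=95, a(5)=-38, a(6)=323, a(7)=-437, a(8)=1406, a(9)=-2717, a(10)=6935; answer 6935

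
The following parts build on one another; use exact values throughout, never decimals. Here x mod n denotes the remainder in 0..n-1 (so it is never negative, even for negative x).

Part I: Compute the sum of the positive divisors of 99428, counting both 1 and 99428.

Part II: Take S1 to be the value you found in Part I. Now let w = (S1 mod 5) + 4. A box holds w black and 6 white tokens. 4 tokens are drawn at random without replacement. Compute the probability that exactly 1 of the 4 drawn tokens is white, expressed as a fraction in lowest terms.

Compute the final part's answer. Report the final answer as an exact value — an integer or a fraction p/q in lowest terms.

8/33

Part I: 99428 = 2^2 * 7 * 53 * 67; sigma = (1 + 2 + 4) * (1 + 7) * (1 + 53) * (1 + 67) = 7 * 8 * 54 * 68 = 205632; answer 205632
Part II: S1 = 205632; w = 6; total draws C(12,4) = 495; favorable C(6,1)*C(6,3) = 120; P = 8/33; answer 8/33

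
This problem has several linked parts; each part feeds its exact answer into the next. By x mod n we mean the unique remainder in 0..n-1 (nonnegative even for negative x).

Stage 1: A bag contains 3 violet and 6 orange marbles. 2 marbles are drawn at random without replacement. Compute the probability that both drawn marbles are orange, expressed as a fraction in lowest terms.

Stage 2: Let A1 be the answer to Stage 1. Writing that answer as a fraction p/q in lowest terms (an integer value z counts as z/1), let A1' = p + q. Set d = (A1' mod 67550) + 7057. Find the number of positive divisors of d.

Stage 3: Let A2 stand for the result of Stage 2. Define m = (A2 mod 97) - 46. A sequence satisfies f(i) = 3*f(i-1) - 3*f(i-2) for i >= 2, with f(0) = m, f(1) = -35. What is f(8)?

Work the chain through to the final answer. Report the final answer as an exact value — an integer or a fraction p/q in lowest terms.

405

Stage 1: total draws C(9,2) = 36; favorable C(6,2) = 15; P = 5/12; answer 5/12
Stage 2: A1 = 5/12; threaded value p + q = 17; d = 7074; 7074 = 2 * 3^3 * 131; number of divisors = (1+1) * (3+1) * (1+1) = 16; answer 16
Stage 3: A2 = 16; m = -30; f(2) = 3*(-35) - 3*(-30) = -15; iterating: f(2)=-15, f(3)=60, f(4)=225, f(5)=495, f(6)=810, f(7)=945, f(8)=405; answer 405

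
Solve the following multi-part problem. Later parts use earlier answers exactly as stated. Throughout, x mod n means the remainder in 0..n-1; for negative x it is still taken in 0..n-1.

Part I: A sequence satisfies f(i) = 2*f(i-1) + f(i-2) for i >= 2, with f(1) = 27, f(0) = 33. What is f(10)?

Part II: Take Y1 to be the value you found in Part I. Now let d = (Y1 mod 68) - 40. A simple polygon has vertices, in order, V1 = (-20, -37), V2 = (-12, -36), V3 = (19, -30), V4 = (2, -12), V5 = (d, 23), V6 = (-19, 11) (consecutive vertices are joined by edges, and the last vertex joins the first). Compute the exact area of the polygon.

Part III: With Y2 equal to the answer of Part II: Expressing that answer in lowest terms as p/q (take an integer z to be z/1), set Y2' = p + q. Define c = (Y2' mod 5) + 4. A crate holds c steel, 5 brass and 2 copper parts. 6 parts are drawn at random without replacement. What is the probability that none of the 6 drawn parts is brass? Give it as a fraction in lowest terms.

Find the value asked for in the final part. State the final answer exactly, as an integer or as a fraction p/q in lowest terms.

Part I: f(2) = 2*(27) + 1*(33) = 87; iterating: f(2)=87, f(3)=201, f(4)=489, f(5)=1179, f(6)=2847, f(7)=6873, f(8)=16593, f(9)=40059, f(10)=96711; answer 96711
Part II: Y1 = 96711; d = -25; cross terms: (-20*-36 - -12*-37)=276, (-12*-30 - 19*-36)=1044, (19*-12 - 2*-30)=-168, (2*23 - -25*-12)=-254, (-25*11 - -19*23)=162, (-19*-37 - -20*11)=923; twice the area = |1983| = 1983; area = 1983/2; answer 1983/2
Part III: Y2 = 1983/2; threaded value p + q = 1985; c = 4; total draws C(11,6) = 462; favorable C(6,6) = 1; P = 1/462; answer 1/462

1/462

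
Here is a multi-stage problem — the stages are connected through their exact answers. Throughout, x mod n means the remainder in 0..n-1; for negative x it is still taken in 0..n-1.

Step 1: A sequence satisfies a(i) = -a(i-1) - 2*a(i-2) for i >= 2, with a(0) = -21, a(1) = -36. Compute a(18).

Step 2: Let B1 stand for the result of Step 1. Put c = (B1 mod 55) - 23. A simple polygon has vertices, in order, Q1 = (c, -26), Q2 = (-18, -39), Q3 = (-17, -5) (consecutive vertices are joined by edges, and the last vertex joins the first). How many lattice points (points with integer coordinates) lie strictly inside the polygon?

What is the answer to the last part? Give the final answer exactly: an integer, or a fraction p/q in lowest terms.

452

Step 1: a(2) = -1*(-36) - 2*(-21) = 78; iterating: a(2)=78, a(3)=-6, a(4)=-150, a(5)=162, a(6)=138, a(7)=-462, a(8)=186, a(9)=738, a(10)=-1110, a(11)=-366, a(12)=2586, a(13)=-1854, a(14)=-3318, a(15)=7026, a(16)=-390, a(17)=-13662, a(18)=14442; answer 14442
Step 2: B1 = 14442; c = 9; cross terms: (9*-39 - -18*-26)=-819, (-18*-5 - -17*-39)=-573, (-17*-26 - 9*-5)=487; twice the area = |-905| = 905; area = 905/2; boundary points = 1 + 1 + 1 = 3; strictly interior points = area - boundary/2 + 1 = 452; answer 452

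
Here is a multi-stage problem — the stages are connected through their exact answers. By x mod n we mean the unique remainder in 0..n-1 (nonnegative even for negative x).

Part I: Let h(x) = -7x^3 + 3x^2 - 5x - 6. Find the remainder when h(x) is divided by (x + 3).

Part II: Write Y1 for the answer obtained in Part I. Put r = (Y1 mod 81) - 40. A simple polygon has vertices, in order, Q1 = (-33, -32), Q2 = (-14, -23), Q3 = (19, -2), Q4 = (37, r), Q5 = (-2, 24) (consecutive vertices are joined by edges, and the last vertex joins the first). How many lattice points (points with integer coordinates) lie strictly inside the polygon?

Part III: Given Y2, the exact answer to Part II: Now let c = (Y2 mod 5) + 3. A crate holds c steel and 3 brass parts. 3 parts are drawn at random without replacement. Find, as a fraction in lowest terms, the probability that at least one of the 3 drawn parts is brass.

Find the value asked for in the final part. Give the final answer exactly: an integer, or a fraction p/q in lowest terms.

Part I: remainder = value at the root: -7*(-3)^3 + 3*(-3)^2 - 5*(-3)^1 - 6 = (189) + (27) + (15) + (-6) = 225; answer 225
Part II: Y1 = 225; r = 23; cross terms: (-33*-23 - -14*-32)=311, (-14*-2 - 19*-23)=465, (19*23 - 37*-2)=511, (37*24 - -2*23)=934, (-2*-32 - -33*24)=856; twice the area = |3077| = 3077; area = 3077/2; boundary points = 1 + 3 + 1 + 1 + 1 = 7; strictly interior points = area - boundary/2 + 1 = 1536; answer 1536
Part III: Y2 = 1536; c = 4; total draws C(7,3) = 35; complement C(4,3) = 4; favorable 35 - 4 = 31; P = 31/35; answer 31/35

31/35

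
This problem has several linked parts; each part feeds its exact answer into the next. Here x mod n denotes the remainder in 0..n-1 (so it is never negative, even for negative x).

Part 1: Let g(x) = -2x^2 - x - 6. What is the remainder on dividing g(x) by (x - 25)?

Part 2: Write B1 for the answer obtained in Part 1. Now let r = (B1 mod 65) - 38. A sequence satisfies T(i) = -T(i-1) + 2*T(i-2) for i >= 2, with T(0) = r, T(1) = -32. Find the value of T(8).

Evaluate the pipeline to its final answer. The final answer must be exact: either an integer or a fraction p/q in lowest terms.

1086

Part 1: remainder = value at the root: -2*(25)^2 - 1*(25)^1 - 6 = (-1250) + (-25) + (-6) = -1281; answer -1281
Part 2: B1 = -1281; r = -19; T(2) = -1*(-32) + 2*(-19) = -6; iterating: T(2)=-6, T(3)=-58, T(4)=46, T(5)=-162, T(6)=254, T(7)=-578, T(8)=1086; answer 1086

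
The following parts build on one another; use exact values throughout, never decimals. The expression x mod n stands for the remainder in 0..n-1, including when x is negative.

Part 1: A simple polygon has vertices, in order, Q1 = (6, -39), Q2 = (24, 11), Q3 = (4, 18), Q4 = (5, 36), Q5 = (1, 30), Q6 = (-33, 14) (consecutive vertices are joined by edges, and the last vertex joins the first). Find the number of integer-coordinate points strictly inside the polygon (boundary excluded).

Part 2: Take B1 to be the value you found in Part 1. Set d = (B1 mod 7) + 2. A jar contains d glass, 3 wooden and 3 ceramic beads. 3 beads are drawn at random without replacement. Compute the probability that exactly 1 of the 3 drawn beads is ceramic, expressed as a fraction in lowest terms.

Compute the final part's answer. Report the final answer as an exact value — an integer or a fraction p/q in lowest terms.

Part 1: cross terms: (6*11 - 24*-39)=1002, (24*18 - 4*11)=388, (4*36 - 5*18)=54, (5*30 - 1*36)=114, (1*14 - -33*30)=1004, (-33*-39 - 6*14)=1203; twice the area = |3765| = 3765; area = 3765/2; boundary points = 2 + 1 + 1 + 2 + 2 + 1 = 9; strictly interior points = area - boundary/2 + 1 = 1879; answer 1879
Part 2: B1 = 1879; d = 5; total draws C(11,3) = 165; favorable C(3,1)*C(8,2) = 84; P = 28/55; answer 28/55

28/55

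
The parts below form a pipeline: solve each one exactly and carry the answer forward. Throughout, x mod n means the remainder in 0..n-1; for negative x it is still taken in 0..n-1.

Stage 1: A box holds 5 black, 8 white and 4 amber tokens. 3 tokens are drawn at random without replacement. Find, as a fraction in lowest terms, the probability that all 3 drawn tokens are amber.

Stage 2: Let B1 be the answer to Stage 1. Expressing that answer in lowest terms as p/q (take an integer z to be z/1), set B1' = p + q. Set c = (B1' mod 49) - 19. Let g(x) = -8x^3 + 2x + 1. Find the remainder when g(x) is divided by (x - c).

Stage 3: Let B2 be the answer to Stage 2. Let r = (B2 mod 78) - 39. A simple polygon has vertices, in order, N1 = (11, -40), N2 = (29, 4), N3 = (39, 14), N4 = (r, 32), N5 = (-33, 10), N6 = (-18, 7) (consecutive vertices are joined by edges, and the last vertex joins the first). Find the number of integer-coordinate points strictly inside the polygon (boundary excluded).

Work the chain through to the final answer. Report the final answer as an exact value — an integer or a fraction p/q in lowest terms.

2195

Stage 1: total draws C(17,3) = 680; favorable C(4,3) = 4; P = 1/170; answer 1/170
Stage 2: B1 = 1/170; threaded value p + q = 171; c = 5; remainder = value at the root: -8*(5)^3 + 2*(5)^1 + 1 = (-1000) + (10) + (1) = -989; answer -989
Stage 3: B2 = -989; r = -14; cross terms: (11*4 - 29*-40)=1204, (29*14 - 39*4)=250, (39*32 - -14*14)=1444, (-14*10 - -33*32)=916, (-33*7 - -18*10)=-51, (-18*-40 - 11*7)=643; twice the area = |4406| = 4406; area = 2203; boundary points = 2 + 10 + 1 + 1 + 3 + 1 = 18; strictly interior points = area - boundary/2 + 1 = 2195; answer 2195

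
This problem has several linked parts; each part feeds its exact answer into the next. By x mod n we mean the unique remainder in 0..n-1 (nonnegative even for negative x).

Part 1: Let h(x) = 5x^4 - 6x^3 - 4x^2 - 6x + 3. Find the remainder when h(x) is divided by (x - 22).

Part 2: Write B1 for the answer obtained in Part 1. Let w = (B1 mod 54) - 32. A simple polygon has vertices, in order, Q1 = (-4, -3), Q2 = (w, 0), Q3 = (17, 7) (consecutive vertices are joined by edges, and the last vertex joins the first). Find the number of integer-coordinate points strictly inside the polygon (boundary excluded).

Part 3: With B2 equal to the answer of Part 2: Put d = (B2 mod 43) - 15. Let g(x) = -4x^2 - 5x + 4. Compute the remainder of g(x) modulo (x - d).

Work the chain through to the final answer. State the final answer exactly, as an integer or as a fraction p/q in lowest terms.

-1865

Part 1: remainder = value at the root: 5*(22)^4 - 6*(22)^3 - 4*(22)^2 - 6*(22)^1 + 3 = (1171280) + (-63888) + (-1936) + (-132) + (3) = 1105327; answer 1105327
Part 2: B1 = 1105327; w = -31; cross terms: (-4*0 - -31*-3)=-93, (-31*7 - 17*0)=-217, (17*-3 - -4*7)=-23; twice the area = |-333| = 333; area = 333/2; boundary points = 3 + 1 + 1 = 5; strictly interior points = area - boundary/2 + 1 = 165; answer 165
Part 3: B2 = 165; d = 21; remainder = value at the root: -4*(21)^2 - 5*(21)^1 + 4 = (-1764) + (-105) + (4) = -1865; answer -1865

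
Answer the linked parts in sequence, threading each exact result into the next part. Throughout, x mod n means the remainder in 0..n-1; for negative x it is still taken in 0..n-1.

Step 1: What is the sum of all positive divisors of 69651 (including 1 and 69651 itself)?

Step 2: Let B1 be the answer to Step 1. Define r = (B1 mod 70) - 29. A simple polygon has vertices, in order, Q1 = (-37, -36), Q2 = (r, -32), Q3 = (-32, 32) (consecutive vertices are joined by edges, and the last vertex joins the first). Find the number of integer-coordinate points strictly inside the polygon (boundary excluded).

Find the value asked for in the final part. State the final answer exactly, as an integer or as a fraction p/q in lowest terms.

Step 1: 69651 = 3^2 * 71 * 109; sigma = (1 + 3 + 9) * (1 + 71) * (1 + 109) = 13 * 72 * 110 = 102960; answer 102960
Step 2: B1 = 102960; r = 31; cross terms: (-37*-32 - 31*-36)=2300, (31*32 - -32*-32)=-32, (-32*-36 - -37*32)=2336; twice the area = |4604| = 4604; area = 2302; boundary points = 4 + 1 + 1 = 6; strictly interior points = area - boundary/2 + 1 = 2300; answer 2300

2300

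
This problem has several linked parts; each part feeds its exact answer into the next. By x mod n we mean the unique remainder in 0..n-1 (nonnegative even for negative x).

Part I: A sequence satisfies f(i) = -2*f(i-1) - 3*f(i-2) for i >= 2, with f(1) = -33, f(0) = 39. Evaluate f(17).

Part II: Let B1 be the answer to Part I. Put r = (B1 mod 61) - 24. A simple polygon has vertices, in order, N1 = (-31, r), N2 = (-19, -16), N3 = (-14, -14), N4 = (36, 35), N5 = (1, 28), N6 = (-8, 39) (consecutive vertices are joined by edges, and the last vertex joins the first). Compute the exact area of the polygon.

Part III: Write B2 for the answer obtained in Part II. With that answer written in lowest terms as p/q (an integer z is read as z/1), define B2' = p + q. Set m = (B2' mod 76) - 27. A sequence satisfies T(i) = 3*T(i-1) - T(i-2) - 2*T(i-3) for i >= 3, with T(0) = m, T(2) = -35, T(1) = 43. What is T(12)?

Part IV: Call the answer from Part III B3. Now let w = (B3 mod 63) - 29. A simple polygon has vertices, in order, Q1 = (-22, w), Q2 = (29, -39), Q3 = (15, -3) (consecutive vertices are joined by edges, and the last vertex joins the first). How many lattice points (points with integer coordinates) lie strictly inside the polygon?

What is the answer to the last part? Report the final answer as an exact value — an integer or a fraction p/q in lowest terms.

Part I: f(2) = -2*(-33) - 3*(39) = -51; iterating: f(2)=-51, f(3)=201, f(4)=-249, f(5)=-105, f(6)=957, f(7)=-1599, f(8)=327, f(9)=4143, f(10)=-9267, f(11)=6105, f(12)=15591, f(13)=-49497, f(14)=52221, f(15)=44049, f(16)=-244761, f(17)=357375; answer 357375
Part II: B1 = 357375; r = 13; cross terms: (-31*-16 - -19*13)=743, (-19*-14 - -14*-16)=42, (-14*35 - 36*-14)=14, (36*28 - 1*35)=973, (1*39 - -8*28)=263, (-8*13 - -31*39)=1105; twice the area = |3140| = 3140; area = 1570; answer 1570
Part III: B2 = 1570; threaded value p + q = 1571; m = 24; T(3) = 3*(-35) - 1*(43) - 2*(24) = -196; iterating: T(3)=-196, T(4)=-639, T(5)=-1651, T(6)=-3922, T(7)=-8837, T(8)=-19287, T(9)=-41180, T(10)=-86579, T(11)=-179983, T(12)=-371010; answer -371010
Part IV: B3 = -371010; w = 31; cross terms: (-22*-39 - 29*31)=-41, (29*-3 - 15*-39)=498, (15*31 - -22*-3)=399; twice the area = |856| = 856; area = 428; boundary points = 1 + 2 + 1 = 4; strictly interior points = area - boundary/2 + 1 = 427; answer 427

427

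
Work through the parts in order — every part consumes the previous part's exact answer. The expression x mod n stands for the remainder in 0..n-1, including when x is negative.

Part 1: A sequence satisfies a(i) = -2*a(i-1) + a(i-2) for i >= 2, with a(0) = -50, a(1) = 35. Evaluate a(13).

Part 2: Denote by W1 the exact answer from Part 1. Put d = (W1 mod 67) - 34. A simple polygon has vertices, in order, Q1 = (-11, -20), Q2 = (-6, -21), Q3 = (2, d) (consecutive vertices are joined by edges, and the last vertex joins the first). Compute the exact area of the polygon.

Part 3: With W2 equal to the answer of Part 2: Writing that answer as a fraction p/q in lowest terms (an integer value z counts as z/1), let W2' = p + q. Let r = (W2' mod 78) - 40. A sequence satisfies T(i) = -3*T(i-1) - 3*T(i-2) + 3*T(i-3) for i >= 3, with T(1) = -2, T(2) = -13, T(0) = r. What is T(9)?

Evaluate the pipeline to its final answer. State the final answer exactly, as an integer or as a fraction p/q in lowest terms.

Part 1: a(2) = -2*(35) + 1*(-50) = -120; iterating: a(2)=-120, a(3)=275, a(4)=-670, a(5)=1615, a(6)=-3900, a(7)=9415, a(8)=-22730, a(9)=54875, a(10)=-132480, a(11)=319835, a(12)=-772150, a(13)=1864135; answer 1864135
Part 2: W1 = 1864135; d = 27; cross terms: (-11*-21 - -6*-20)=111, (-6*27 - 2*-21)=-120, (2*-20 - -11*27)=257; twice the area = |248| = 248; area = 124; answer 124
Part 3: W2 = 124; threaded value p + q = 125; r = 7; T(3) = -3*(-13) - 3*(-2) + 3*(7) = 66; iterating: T(3)=66, T(4)=-165, T(5)=258, T(6)=-81, T(7)=-1026, T(8)=4095, T(9)=-9450; answer -9450

-9450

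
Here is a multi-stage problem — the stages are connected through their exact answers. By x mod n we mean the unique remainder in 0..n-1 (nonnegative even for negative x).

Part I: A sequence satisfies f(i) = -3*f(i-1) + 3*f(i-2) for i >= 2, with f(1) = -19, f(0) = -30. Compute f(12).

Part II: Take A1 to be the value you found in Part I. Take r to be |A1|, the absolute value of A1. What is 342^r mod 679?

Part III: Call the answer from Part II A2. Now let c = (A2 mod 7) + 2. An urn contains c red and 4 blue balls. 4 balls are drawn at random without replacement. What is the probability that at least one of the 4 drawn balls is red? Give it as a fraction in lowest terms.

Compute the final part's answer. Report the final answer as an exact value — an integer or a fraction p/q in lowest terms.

34/35

Part I: f(2) = -3*(-19) + 3*(-30) = -33; iterating: f(2)=-33, f(3)=42, f(4)=-225, f(5)=801, f(6)=-3078, f(7)=11637, f(8)=-44145, f(9)=167346, f(10)=-634473, f(11)=2405457, f(12)=-9119790; answer -9119790
Part II: A1 = -9119790; r = 9119790; squarings mod 679: 342^1=342, 342^2=176, 342^4=421, 342^8=22, 342^16=484, 342^32=1, 342^64=1, 342^128=1, 342^256=1, 342^512=1, 342^1024=1, 342^2048=1, 342^4096=1, 342^8192=1, 342^16384=1, 342^32768=1, 342^65536=1, 342^131072=1, 342^262144=1, 342^524288=1, 342^1048576=1, 342^2097152=1, 342^4194304=1, 342^8388608=1; 342^9119790 = 342^2 * 342^4 * 342^8 * 342^32 * 342^2048 * 342^8192 * 342^65536 * 342^131072 * 342^524288 * 342^8388608 = 512 (mod 679); answer 512
Part III: A2 = 512; c = 3; total draws C(7,4) = 35; complement C(4,4) = 1; favorable 35 - 1 = 34; P = 34/35; answer 34/35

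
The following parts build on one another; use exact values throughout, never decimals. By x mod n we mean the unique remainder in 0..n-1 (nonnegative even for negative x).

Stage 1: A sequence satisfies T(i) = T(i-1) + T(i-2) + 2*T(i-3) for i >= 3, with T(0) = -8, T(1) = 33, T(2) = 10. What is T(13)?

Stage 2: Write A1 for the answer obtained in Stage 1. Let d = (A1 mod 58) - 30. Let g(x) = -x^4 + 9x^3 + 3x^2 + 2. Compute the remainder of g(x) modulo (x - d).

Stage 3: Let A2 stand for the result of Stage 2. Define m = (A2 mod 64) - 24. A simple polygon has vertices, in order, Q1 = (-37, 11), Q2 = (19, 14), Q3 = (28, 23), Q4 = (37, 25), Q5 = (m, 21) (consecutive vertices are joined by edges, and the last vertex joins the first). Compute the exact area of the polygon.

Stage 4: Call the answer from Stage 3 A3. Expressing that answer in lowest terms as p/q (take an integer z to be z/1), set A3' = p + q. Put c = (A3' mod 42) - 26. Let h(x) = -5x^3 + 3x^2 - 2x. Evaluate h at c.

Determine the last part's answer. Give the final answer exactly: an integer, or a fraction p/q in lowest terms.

Stage 1: T(3) = 1*(10) + 1*(33) + 2*(-8) = 27; iterating: T(3)=27, T(4)=103, T(5)=150, T(6)=307, T(7)=663, T(8)=1270, T(9)=2547, T(10)=5143, T(11)=10230, T(12)=20467, T(13)=40983; answer 40983
Stage 2: A1 = 40983; d = 5; remainder = value at the root: -1*(5)^4 + 9*(5)^3 + 3*(5)^2 + 2 = (-625) + (1125) + (75) + (2) = 577; answer 577
Stage 3: A2 = 577; m = -23; cross terms: (-37*14 - 19*11)=-727, (19*23 - 28*14)=45, (28*25 - 37*23)=-151, (37*21 - -23*25)=1352, (-23*11 - -37*21)=524; twice the area = |1043| = 1043; area = 1043/2; answer 1043/2
Stage 4: A3 = 1043/2; threaded value p + q = 1045; c = 11; -5*(11)^3 + 3*(11)^2 - 2*(11)^1 = (-6655) + (363) + (-22) = -6314; answer -6314

-6314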